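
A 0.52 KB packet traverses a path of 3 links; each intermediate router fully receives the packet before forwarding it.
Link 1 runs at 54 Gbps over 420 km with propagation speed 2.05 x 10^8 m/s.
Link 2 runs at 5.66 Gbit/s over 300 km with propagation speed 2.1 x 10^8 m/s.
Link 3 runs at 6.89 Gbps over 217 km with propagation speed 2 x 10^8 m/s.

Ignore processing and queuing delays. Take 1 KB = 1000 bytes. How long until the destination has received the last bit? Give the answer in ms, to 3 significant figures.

L = 4160 bits.
Transmission delays (L/R per hop): 7.7037e-05, 0.000734982, 0.000603774 ms; sum = 0.00141579 ms.
Propagation delays (d/s per hop): 2.04878, 1.42857, 1.085 ms; sum = 4.56235 ms.
End-to-end = 4.56 ms.

4.56 ms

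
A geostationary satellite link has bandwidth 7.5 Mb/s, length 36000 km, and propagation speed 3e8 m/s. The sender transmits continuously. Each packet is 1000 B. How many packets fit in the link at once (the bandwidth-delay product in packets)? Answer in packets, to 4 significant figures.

Propagation delay = 36000000 / 300000000 = 0.12 s.
BDP = R × t_prop = 7500000 × 0.12 = 900000 bits.
In packets of 8000 bits: 112.5 packets.

112.5 packets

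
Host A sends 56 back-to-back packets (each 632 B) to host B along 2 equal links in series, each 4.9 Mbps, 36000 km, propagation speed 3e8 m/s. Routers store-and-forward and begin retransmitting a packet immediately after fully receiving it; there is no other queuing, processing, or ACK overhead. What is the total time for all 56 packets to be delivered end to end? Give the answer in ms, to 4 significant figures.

298.8 ms

Per-hop transmission t_tx = L/R = 5056/4900000 = 1.03184 ms.
Per-hop propagation t_prop = 36000000/300000000 = 120 ms.
Pipeline fill: first packet needs 2·t_tx to clear all hops; remaining 55 packets each add one t_tx.
Total = (2+56-1)·t_tx + 2·t_prop = 57·1.03184 + 2·120 = 298.8 ms.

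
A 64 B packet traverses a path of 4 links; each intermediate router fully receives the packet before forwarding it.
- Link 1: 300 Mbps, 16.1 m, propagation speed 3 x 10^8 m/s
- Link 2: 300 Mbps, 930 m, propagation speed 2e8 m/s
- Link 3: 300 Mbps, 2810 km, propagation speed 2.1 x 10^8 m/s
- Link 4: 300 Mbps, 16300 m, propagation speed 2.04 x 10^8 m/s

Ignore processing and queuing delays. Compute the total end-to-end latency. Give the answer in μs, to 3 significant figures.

L = 64 × 8 = 512 bits.
Transmission delay per hop = L/R = 512/300000000 = 1.70667 μs; 4 hops → 6.82667 μs.
Propagation delays (d/s per hop): 0.0536667, 4.65, 13381, 79.902 μs; sum = 13465.6 μs.
End-to-end = 13500 μs.

13500 μs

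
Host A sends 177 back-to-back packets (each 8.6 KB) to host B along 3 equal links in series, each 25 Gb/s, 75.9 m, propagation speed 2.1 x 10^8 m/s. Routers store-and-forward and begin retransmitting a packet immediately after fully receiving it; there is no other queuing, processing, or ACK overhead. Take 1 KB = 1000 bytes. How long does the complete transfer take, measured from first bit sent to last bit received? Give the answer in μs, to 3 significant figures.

494 μs

Per-hop transmission t_tx = L/R = 68800/25000000000 = 2.752 μs.
Per-hop propagation t_prop = 75.9/210000000 = 0.361429 μs.
Pipeline fill: first packet needs 3·t_tx to clear all hops; remaining 176 packets each add one t_tx.
Total = (3+177-1)·t_tx + 3·t_prop = 179·2.752 + 3·0.361429 = 494 μs.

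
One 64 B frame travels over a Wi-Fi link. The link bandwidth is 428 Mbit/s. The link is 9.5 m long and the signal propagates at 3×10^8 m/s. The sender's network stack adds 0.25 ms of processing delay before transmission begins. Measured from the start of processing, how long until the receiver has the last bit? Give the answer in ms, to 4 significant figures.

0.2512 ms

L = 64 × 8 = 512 bits.
Transmission delay = L/R = 512 / 428000000 = 0.00119626 ms.
Propagation delay = d/s = 9.5 m / 300000000 m/s = 3.16667e-05 ms.
Plus processing delay 0.25 ms = 0.25 ms.
Total = 0.2512 ms.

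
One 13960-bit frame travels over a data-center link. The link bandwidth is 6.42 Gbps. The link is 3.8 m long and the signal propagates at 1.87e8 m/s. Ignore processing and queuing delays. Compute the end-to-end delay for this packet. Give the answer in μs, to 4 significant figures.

Transmission delay = L/R = 13960 / 6420000000 = 2.17445 μs.
Propagation delay = d/s = 3.8 m / 187000000 m/s = 0.0203209 μs.
Total = 2.195 μs.

2.195 μs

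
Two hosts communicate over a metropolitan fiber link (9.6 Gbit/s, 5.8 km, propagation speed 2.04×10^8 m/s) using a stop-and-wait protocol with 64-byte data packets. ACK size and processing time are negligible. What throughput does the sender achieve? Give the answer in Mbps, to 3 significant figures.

t_tx = L/R = 512/9600000000 = 5.33333e-08 s.
t_prop = 5800/204000000 = 2.84314e-05 s; RTT = 5.68627e-05 s.
Cycle = t_tx + RTT = 5.69161e-05 s.
Throughput = L / cycle = 512 / 5.69161e-05 = 9.00 Mbps.

9.00 Mbps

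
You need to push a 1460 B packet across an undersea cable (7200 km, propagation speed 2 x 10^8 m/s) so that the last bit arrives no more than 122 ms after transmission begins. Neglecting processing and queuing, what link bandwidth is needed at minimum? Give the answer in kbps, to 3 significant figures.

L = 11680 bits.
Propagation delay = 7200000 / 200000000 = 36 ms.
Transmission budget = 122 − 36 = 86 ms.
R ≥ L / t_tx = 11680 bits / 0.086 s = 136 kbps.

136 kbps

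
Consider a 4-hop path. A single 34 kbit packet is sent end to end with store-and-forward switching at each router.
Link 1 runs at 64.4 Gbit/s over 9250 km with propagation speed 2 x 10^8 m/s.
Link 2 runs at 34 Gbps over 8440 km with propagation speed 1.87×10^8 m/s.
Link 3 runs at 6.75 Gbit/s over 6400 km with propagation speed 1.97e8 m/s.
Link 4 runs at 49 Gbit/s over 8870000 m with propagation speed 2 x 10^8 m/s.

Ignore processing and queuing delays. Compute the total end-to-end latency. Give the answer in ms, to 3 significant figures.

L = 34000 bits.
Transmission delays (L/R per hop): 0.00052795, 0.001, 0.00503704, 0.000693878 ms; sum = 0.00725886 ms.
Propagation delays (d/s per hop): 46.25, 45.1337, 32.4873, 44.35 ms; sum = 168.221 ms.
End-to-end = 168 ms.

168 ms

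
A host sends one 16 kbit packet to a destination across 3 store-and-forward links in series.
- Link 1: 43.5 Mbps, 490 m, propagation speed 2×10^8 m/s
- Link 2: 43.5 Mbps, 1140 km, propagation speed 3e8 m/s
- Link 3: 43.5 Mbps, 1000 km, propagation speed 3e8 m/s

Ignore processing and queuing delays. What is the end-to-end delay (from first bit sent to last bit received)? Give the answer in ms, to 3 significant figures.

8.24 ms

L = 16000 bits.
Transmission delay per hop = L/R = 16000/43500000 = 0.367816 ms; 3 hops → 1.10345 ms.
Propagation delays (d/s per hop): 0.00245, 3.8, 3.33333 ms; sum = 7.13578 ms.
End-to-end = 8.24 ms.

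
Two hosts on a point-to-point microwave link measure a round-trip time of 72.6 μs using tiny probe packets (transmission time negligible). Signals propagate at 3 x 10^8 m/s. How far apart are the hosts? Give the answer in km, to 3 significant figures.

One-way propagation = RTT/2 = 36.3 μs.
d = s × t = 300000000 × 3.63e-05 = 10.9 km.

10.9 km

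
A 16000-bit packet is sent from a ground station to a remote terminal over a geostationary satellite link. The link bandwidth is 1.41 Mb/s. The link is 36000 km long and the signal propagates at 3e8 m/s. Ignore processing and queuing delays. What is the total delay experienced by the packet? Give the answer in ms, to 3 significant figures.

131 ms

Transmission delay = L/R = 16000 / 1410000 = 11.3475 ms.
Propagation delay = d/s = 36000000 m / 300000000 m/s = 120 ms.
Total = 131 ms.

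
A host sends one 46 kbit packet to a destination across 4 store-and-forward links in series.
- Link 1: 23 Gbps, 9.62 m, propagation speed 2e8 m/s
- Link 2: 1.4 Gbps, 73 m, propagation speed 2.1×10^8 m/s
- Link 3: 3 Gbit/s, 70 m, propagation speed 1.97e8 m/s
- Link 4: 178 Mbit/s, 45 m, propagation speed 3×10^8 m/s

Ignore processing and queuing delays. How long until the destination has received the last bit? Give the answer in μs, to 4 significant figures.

309.5 μs

L = 46000 bits.
Transmission delays (L/R per hop): 2, 32.8571, 15.3333, 258.427 μs; sum = 308.617 μs.
Propagation delays (d/s per hop): 0.0481, 0.347619, 0.35533, 0.15 μs; sum = 0.901049 μs.
End-to-end = 309.5 μs.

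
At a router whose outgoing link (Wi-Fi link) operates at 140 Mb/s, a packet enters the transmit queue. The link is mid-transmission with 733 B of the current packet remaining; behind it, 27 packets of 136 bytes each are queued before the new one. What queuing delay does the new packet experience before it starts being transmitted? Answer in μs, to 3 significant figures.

Each queued packet: L/R = 1088/140000000 = 7.77143 μs.
27 queued → 209.829 μs.
Plus remaining 5864 bits of current packet: 41.8857 μs.
Queuing delay = 252 μs.

252 μs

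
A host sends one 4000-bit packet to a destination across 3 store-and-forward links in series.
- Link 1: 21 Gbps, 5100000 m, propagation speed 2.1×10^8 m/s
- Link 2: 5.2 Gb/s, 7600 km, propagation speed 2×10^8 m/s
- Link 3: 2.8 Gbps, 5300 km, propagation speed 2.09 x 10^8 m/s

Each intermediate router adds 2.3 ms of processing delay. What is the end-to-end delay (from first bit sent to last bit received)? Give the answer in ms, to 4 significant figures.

92.25 ms

Transmission delays (L/R per hop): 0.000190476, 0.000769231, 0.00142857 ms; sum = 0.00238828 ms.
Propagation delays (d/s per hop): 24.2857, 38, 25.3589 ms; sum = 87.6446 ms.
Processing at 2 router(s): 2 × 2.3 ms = 4.6 ms.
End-to-end = 92.25 ms.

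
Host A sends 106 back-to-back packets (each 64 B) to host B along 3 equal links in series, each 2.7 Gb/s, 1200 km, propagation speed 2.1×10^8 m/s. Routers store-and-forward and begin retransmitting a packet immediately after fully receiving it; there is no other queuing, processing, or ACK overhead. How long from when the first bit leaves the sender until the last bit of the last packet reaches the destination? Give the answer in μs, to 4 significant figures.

Per-hop transmission t_tx = L/R = 512/2700000000 = 0.18963 μs.
Per-hop propagation t_prop = 1200000/210000000 = 5714.29 μs.
Pipeline fill: first packet needs 3·t_tx to clear all hops; remaining 105 packets each add one t_tx.
Total = (3+106-1)·t_tx + 3·t_prop = 108·0.18963 + 3·5714.29 = 17160 μs.

17160 μs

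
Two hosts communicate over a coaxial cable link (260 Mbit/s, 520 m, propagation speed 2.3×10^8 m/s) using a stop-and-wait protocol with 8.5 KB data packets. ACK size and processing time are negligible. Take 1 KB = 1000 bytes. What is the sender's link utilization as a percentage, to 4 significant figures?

98.30 %

t_tx = L/R = 68000/260000000 = 0.000261538 s.
t_prop = 520/2.3e+08 = 2.26087e-06 s; RTT = 4.52174e-06 s.
Cycle = t_tx + RTT = 0.00026606 s.
Utilization = t_tx / cycle = 0.000261538/0.00026606 = 98.30 %.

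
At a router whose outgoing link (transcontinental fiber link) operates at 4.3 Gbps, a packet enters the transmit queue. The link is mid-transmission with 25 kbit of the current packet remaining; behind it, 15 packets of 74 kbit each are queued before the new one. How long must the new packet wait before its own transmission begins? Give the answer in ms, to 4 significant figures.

0.2640 ms

Each queued packet: L/R = 74000/4300000000 = 0.0172093 ms.
15 queued → 0.25814 ms.
Plus remaining 25000 bits of current packet: 0.00581395 ms.
Queuing delay = 0.2640 ms.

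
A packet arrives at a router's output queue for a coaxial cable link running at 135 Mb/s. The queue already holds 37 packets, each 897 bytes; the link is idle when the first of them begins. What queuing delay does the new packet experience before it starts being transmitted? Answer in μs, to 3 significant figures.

Each queued packet: L/R = 7176/135000000 = 53.1556 μs.
37 queued → 1966.76 μs.
Queuing delay = 1970 μs.

1970 μs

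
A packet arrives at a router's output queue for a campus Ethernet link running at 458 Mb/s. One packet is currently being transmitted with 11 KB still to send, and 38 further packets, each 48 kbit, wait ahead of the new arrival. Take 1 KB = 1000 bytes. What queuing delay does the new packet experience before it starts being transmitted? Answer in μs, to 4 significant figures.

Each queued packet: L/R = 48000/458000000 = 104.803 μs.
38 queued → 3982.53 μs.
Plus remaining 88000 bits of current packet: 192.14 μs.
Queuing delay = 4175 μs.

4175 μs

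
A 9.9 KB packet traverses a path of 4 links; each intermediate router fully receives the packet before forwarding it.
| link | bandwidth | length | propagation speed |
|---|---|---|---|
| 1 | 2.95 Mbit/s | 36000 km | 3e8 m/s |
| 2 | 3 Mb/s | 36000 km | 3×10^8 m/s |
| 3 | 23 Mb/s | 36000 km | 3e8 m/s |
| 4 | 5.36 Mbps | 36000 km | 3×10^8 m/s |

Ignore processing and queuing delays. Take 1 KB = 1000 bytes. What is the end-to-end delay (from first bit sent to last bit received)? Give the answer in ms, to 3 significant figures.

L = 79200 bits.
Transmission delays (L/R per hop): 26.8475, 26.4, 3.44348, 14.7761 ms; sum = 71.4671 ms.
Propagation delays (d/s per hop): 120, 120, 120, 120 ms; sum = 480 ms.
End-to-end = 551 ms.

551 ms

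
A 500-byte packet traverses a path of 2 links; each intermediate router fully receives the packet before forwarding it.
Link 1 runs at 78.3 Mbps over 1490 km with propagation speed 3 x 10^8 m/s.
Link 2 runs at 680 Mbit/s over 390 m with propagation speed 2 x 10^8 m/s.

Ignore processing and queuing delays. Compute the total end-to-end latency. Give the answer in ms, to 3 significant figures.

L = 500 × 8 = 4000 bits.
Transmission delays (L/R per hop): 0.0510856, 0.00588235 ms; sum = 0.0569679 ms.
Propagation delays (d/s per hop): 4.96667, 0.00195 ms; sum = 4.96862 ms.
End-to-end = 5.03 ms.

5.03 ms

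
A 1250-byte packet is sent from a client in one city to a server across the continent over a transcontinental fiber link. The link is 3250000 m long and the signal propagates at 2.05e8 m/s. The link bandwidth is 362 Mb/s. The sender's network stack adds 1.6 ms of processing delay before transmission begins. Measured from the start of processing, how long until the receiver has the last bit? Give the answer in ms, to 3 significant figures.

17.5 ms

L = 1250 × 8 = 10000 bits.
Transmission delay = L/R = 10000 / 362000000 = 0.0276243 ms.
Propagation delay = d/s = 3250000 m / 2.05e+08 m/s = 15.8537 ms.
Plus processing delay 1.6 ms = 1.6 ms.
Total = 17.5 ms.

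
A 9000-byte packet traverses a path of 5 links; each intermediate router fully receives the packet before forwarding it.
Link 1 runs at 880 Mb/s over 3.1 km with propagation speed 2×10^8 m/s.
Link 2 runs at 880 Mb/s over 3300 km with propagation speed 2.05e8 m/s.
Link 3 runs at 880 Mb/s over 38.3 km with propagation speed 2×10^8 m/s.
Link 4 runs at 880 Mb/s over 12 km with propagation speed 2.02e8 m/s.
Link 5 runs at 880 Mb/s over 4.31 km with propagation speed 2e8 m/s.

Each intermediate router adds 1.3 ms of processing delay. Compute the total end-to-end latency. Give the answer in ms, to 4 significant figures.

L = 9000 × 8 = 72000 bits.
Transmission delay per hop = L/R = 72000/880000000 = 0.0818182 ms; 5 hops → 0.409091 ms.
Propagation delays (d/s per hop): 0.0155, 16.0976, 0.1915, 0.0594059, 0.02155 ms; sum = 16.3855 ms.
Processing at 4 router(s): 4 × 1.3 ms = 5.2 ms.
End-to-end = 21.99 ms.

21.99 ms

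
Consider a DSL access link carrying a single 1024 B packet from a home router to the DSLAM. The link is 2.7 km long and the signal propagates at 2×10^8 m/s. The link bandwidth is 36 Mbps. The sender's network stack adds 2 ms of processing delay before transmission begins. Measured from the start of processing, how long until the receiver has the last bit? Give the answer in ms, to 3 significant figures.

L = 1024 × 8 = 8192 bits.
Transmission delay = L/R = 8192 / 36000000 = 0.227556 ms.
Propagation delay = d/s = 2700 m / 200000000 m/s = 0.0135 ms.
Plus processing delay 2 ms = 2 ms.
Total = 2.24 ms.

2.24 ms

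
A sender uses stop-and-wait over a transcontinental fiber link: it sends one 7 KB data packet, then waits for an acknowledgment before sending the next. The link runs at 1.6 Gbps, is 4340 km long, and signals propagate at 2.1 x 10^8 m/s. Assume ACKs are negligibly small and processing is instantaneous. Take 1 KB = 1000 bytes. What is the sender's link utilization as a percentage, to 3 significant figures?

0.0846 %

t_tx = L/R = 56000/1600000000 = 3.5e-05 s.
t_prop = 4340000/210000000 = 0.0206667 s; RTT = 0.0413333 s.
Cycle = t_tx + RTT = 0.0413683 s.
Utilization = t_tx / cycle = 3.5e-05/0.0413683 = 0.0846 %.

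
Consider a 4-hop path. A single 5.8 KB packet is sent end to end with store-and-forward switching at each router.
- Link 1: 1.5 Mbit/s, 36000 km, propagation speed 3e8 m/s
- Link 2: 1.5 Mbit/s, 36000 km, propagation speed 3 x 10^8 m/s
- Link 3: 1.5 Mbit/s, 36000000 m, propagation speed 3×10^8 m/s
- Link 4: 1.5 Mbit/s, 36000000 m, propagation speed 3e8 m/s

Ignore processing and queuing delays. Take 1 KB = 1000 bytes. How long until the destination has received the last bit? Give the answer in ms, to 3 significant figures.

L = 46400 bits.
Transmission delay per hop = L/R = 46400/1500000 = 30.9333 ms; 4 hops → 123.733 ms.
Propagation delays (d/s per hop): 120, 120, 120, 120 ms; sum = 480 ms.
End-to-end = 604 ms.

604 ms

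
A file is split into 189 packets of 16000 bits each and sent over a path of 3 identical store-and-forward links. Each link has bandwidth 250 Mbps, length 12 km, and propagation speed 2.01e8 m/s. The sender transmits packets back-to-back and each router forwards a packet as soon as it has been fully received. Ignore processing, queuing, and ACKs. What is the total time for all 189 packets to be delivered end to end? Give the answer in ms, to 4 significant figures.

Per-hop transmission t_tx = L/R = 16000/250000000 = 0.064 ms.
Per-hop propagation t_prop = 12000/2.01e+08 = 0.0597015 ms.
Pipeline fill: first packet needs 3·t_tx to clear all hops; remaining 188 packets each add one t_tx.
Total = (3+189-1)·t_tx + 3·t_prop = 191·0.064 + 3·0.0597015 = 12.40 ms.

12.40 ms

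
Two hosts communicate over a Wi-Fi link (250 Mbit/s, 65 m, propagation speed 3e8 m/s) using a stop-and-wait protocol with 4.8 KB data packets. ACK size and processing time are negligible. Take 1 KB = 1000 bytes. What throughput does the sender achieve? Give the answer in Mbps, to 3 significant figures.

t_tx = L/R = 38400/250000000 = 0.0001536 s.
t_prop = 65/300000000 = 2.16667e-07 s; RTT = 4.33333e-07 s.
Cycle = t_tx + RTT = 0.000154033 s.
Throughput = L / cycle = 38400 / 0.000154033 = 249 Mbps.

249 Mbps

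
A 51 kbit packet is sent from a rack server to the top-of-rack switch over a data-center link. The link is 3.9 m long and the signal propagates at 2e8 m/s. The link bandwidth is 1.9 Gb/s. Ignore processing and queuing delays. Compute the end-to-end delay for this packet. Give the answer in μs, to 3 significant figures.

L = 51000 bits.
Transmission delay = L/R = 51000 / 1900000000 = 26.8421 μs.
Propagation delay = d/s = 3.9 m / 200000000 m/s = 0.0195 μs.
Total = 26.9 μs.

26.9 μs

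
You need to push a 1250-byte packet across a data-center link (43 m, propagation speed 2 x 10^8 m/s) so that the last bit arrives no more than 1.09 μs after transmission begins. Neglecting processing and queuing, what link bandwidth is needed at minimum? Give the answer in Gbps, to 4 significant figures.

L = 10000 bits.
Propagation delay = 43 / 200000000 = 0.215 μs.
Transmission budget = 1.09 − 0.215 = 0.875 μs.
R ≥ L / t_tx = 10000 bits / 8.75e-07 s = 11.43 Gbps.

11.43 Gbps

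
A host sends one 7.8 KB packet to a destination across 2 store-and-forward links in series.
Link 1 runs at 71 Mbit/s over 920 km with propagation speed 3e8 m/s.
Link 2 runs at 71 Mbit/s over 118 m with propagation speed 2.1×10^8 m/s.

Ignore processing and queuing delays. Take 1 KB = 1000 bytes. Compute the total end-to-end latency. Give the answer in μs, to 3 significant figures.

4820 μs

L = 62400 bits.
Transmission delay per hop = L/R = 62400/71000000 = 878.873 μs; 2 hops → 1757.75 μs.
Propagation delays (d/s per hop): 3066.67, 0.561905 μs; sum = 3067.23 μs.
End-to-end = 4820 μs.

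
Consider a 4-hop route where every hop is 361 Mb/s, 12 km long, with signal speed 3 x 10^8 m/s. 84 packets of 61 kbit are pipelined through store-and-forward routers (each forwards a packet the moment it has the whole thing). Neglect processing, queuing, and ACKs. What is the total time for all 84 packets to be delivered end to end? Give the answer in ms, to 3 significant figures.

14.9 ms

Per-hop transmission t_tx = L/R = 61000/361000000 = 0.168975 ms.
Per-hop propagation t_prop = 12000/300000000 = 0.04 ms.
Pipeline fill: first packet needs 4·t_tx to clear all hops; remaining 83 packets each add one t_tx.
Total = (4+84-1)·t_tx + 4·t_prop = 87·0.168975 + 4·0.04 = 14.9 ms.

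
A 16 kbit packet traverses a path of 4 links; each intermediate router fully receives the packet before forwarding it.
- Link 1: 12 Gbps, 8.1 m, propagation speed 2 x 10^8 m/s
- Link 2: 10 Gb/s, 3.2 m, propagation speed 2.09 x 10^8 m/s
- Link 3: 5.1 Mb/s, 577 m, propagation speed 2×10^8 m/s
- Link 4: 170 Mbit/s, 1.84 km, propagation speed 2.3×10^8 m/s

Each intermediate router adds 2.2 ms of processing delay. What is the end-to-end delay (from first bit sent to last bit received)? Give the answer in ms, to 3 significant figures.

L = 16000 bits.
Transmission delays (L/R per hop): 0.00133333, 0.0016, 3.13725, 0.0941176 ms; sum = 3.23431 ms.
Propagation delays (d/s per hop): 4.05e-05, 1.5311e-05, 0.002885, 0.008 ms; sum = 0.0109408 ms.
Processing at 3 router(s): 3 × 2.2 ms = 6.6 ms.
End-to-end = 9.85 ms.

9.85 ms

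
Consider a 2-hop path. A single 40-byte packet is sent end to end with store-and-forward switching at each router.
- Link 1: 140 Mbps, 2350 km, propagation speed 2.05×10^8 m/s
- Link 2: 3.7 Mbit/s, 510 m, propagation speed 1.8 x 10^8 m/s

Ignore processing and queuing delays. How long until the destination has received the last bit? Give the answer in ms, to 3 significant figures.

L = 40 × 8 = 320 bits.
Transmission delays (L/R per hop): 0.00228571, 0.0864865 ms; sum = 0.0887722 ms.
Propagation delays (d/s per hop): 11.4634, 0.00283333 ms; sum = 11.4662 ms.
End-to-end = 11.6 ms.

11.6 ms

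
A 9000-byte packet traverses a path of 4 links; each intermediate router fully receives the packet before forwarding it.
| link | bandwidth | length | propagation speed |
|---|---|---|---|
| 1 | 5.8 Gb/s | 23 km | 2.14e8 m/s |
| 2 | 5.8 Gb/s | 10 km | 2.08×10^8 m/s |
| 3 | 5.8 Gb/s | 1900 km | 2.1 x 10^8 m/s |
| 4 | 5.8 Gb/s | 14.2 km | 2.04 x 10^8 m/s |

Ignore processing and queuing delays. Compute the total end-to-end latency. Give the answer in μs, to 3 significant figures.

9320 μs

L = 9000 × 8 = 72000 bits.
Transmission delay per hop = L/R = 72000/5800000000 = 12.4138 μs; 4 hops → 49.6552 μs.
Propagation delays (d/s per hop): 107.477, 48.0769, 9047.62, 69.6078 μs; sum = 9272.78 μs.
End-to-end = 9320 μs.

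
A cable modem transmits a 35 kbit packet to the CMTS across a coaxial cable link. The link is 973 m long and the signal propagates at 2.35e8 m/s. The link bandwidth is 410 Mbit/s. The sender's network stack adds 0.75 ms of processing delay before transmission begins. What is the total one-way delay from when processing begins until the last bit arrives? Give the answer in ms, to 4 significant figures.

0.8395 ms

L = 35000 bits.
Transmission delay = L/R = 35000 / 410000000 = 0.0853659 ms.
Propagation delay = d/s = 973 m / 235000000 m/s = 0.00414043 ms.
Plus processing delay 0.75 ms = 0.75 ms.
Total = 0.8395 ms.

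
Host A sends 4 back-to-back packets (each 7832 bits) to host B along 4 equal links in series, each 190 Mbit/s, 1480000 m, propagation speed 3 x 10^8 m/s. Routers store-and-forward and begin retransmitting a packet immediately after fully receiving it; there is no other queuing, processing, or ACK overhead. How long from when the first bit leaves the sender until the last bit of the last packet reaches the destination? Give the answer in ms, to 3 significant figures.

20.0 ms

Per-hop transmission t_tx = L/R = 7832/190000000 = 0.0412211 ms.
Per-hop propagation t_prop = 1480000/300000000 = 4.93333 ms.
Pipeline fill: first packet needs 4·t_tx to clear all hops; remaining 3 packets each add one t_tx.
Total = (4+4-1)·t_tx + 4·t_prop = 7·0.0412211 + 4·4.93333 = 20.0 ms.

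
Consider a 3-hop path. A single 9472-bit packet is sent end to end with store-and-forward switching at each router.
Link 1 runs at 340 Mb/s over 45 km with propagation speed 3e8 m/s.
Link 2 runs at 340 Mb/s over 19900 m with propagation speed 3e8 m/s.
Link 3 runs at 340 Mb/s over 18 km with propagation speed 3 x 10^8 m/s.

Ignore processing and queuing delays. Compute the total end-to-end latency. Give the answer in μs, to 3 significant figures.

360 μs

Transmission delay per hop = L/R = 9472/340000000 = 27.8588 μs; 3 hops → 83.5765 μs.
Propagation delays (d/s per hop): 150, 66.3333, 60 μs; sum = 276.333 μs.
End-to-end = 360 μs.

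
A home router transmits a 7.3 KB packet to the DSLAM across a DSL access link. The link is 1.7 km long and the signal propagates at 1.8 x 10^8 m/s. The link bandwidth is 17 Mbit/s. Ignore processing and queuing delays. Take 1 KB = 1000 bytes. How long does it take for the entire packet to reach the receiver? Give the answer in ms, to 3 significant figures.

L = 58400 bits.
Transmission delay = L/R = 58400 / 17000000 = 3.43529 ms.
Propagation delay = d/s = 1700 m / 180000000 m/s = 0.00944444 ms.
Total = 3.44 ms.

3.44 ms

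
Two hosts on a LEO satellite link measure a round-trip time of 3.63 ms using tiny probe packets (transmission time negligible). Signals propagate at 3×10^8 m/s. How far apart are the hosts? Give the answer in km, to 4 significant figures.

One-way propagation = RTT/2 = 1.815 ms.
d = s × t = 300000000 × 0.001815 = 544.5 km.

544.5 km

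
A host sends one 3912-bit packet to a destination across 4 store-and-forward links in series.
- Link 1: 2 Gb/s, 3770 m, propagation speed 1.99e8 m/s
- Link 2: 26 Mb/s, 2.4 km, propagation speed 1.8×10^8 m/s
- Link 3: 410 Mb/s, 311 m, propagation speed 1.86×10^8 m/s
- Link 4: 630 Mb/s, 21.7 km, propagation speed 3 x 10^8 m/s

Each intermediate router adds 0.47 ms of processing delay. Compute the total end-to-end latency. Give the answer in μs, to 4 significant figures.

Transmission delays (L/R per hop): 1.956, 150.462, 9.54146, 6.20952 μs; sum = 168.169 μs.
Propagation delays (d/s per hop): 18.9447, 13.3333, 1.67204, 72.3333 μs; sum = 106.283 μs.
Processing at 3 router(s): 3 × 0.47 ms = 1410 μs.
End-to-end = 1684 μs.

1684 μs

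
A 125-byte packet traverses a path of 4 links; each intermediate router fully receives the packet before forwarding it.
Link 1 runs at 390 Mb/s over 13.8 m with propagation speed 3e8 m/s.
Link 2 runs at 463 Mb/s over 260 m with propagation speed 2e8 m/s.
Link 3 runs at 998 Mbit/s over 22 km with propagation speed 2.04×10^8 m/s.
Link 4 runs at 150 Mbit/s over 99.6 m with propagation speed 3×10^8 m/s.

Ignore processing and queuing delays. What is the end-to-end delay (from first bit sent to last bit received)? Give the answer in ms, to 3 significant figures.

L = 125 × 8 = 1000 bits.
Transmission delays (L/R per hop): 0.0025641, 0.00215983, 0.001002, 0.00666667 ms; sum = 0.0123926 ms.
Propagation delays (d/s per hop): 4.6e-05, 0.0013, 0.107843, 0.000332 ms; sum = 0.109521 ms.
End-to-end = 0.122 ms.

0.122 ms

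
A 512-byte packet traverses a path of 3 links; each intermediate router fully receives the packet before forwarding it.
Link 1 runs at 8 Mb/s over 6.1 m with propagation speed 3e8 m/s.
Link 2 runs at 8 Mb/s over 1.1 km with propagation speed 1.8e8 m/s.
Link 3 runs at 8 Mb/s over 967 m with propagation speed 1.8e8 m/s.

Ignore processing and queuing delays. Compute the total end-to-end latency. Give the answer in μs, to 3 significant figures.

L = 512 × 8 = 4096 bits.
Transmission delay per hop = L/R = 4096/8000000 = 512 μs; 3 hops → 1536 μs.
Propagation delays (d/s per hop): 0.0203333, 6.11111, 5.37222 μs; sum = 11.5037 μs.
End-to-end = 1550 μs.

1550 μs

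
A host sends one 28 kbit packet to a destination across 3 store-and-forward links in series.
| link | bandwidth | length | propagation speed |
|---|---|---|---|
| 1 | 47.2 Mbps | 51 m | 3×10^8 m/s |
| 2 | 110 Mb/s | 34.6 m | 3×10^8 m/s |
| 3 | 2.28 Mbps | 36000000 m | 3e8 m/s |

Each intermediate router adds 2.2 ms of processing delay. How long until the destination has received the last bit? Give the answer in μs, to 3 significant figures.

L = 28000 bits.
Transmission delays (L/R per hop): 593.22, 254.545, 12280.7 μs; sum = 13128.5 μs.
Propagation delays (d/s per hop): 0.17, 0.115333, 120000 μs; sum = 120000 μs.
Processing at 2 router(s): 2 × 2.2 ms = 4400 μs.
End-to-end = 138000 μs.

138000 μs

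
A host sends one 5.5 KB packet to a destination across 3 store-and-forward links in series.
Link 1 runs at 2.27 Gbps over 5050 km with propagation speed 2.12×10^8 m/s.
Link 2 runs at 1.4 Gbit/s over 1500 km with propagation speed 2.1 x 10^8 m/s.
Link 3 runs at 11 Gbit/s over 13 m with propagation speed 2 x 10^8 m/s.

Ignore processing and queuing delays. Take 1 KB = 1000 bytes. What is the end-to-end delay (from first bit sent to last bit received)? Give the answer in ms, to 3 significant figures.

31.0 ms

L = 44000 bits.
Transmission delays (L/R per hop): 0.0193833, 0.0314286, 0.004 ms; sum = 0.0548118 ms.
Propagation delays (d/s per hop): 23.8208, 7.14286, 6.5e-05 ms; sum = 30.9637 ms.
End-to-end = 31.0 ms.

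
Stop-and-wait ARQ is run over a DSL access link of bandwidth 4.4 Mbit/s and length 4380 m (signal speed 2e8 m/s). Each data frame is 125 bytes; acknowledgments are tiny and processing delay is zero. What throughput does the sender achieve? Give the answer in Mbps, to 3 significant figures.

t_tx = L/R = 1000/4400000 = 0.000227273 s.
t_prop = 4380/200000000 = 2.19e-05 s; RTT = 4.38e-05 s.
Cycle = t_tx + RTT = 0.000271073 s.
Throughput = L / cycle = 1000 / 0.000271073 = 3.69 Mbps.

3.69 Mbps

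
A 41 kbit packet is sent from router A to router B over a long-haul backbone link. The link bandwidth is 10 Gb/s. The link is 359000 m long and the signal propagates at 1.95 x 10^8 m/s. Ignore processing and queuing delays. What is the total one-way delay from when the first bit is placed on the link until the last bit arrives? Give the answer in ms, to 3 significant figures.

L = 41000 bits.
Transmission delay = L/R = 41000 / 10000000000 = 0.0041 ms.
Propagation delay = d/s = 359000 m / 195000000 m/s = 1.84103 ms.
Total = 1.85 ms.

1.85 ms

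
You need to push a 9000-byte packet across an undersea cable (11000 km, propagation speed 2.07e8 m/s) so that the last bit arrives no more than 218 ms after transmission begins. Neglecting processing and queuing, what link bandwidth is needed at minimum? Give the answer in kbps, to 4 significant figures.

436.7 kbps

L = 72000 bits.
Propagation delay = 11000000 / 2.07e+08 = 53.1401 ms.
Transmission budget = 218 − 53.1401 = 164.86 ms.
R ≥ L / t_tx = 72000 bits / 0.16486 s = 436.7 kbps.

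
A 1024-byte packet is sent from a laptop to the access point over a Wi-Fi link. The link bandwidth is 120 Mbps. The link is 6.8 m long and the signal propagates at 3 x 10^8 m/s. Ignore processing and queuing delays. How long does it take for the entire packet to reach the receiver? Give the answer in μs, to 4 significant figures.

68.29 μs

L = 1024 × 8 = 8192 bits.
Transmission delay = L/R = 8192 / 120000000 = 68.2667 μs.
Propagation delay = d/s = 6.8 m / 300000000 m/s = 0.0226667 μs.
Total = 68.29 μs.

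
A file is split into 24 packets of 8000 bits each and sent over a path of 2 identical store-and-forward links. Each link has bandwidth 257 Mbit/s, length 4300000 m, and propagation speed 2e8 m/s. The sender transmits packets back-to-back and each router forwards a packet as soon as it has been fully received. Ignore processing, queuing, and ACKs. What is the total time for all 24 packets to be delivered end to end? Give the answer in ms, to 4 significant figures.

Per-hop transmission t_tx = L/R = 8000/257000000 = 0.0311284 ms.
Per-hop propagation t_prop = 4300000/200000000 = 21.5 ms.
Pipeline fill: first packet needs 2·t_tx to clear all hops; remaining 23 packets each add one t_tx.
Total = (2+24-1)·t_tx + 2·t_prop = 25·0.0311284 + 2·21.5 = 43.78 ms.

43.78 ms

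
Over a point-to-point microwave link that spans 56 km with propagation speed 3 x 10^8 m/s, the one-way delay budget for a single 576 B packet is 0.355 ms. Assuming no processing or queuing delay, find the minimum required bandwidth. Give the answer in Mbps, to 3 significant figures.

L = 4608 bits.
Propagation delay = 56000 / 300000000 = 0.186667 ms.
Transmission budget = 0.355 − 0.186667 = 0.168333 ms.
R ≥ L / t_tx = 4608 bits / 0.000168333 s = 27.4 Mbps.

27.4 Mbps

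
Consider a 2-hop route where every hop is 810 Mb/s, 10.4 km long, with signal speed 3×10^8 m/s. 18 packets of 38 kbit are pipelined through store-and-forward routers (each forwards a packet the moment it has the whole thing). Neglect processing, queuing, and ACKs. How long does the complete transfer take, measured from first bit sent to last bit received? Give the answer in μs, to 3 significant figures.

961 μs

Per-hop transmission t_tx = L/R = 38000/810000000 = 46.9136 μs.
Per-hop propagation t_prop = 10400/300000000 = 34.6667 μs.
Pipeline fill: first packet needs 2·t_tx to clear all hops; remaining 17 packets each add one t_tx.
Total = (2+18-1)·t_tx + 2·t_prop = 19·46.9136 + 2·34.6667 = 961 μs.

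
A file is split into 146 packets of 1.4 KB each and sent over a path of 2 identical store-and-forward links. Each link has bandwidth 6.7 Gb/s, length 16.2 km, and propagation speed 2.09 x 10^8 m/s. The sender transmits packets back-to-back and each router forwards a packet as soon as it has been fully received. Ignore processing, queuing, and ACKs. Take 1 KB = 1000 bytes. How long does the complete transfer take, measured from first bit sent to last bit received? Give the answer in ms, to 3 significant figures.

0.401 ms

Per-hop transmission t_tx = L/R = 11200/6700000000 = 0.00167164 ms.
Per-hop propagation t_prop = 16200/209000000 = 0.077512 ms.
Pipeline fill: first packet needs 2·t_tx to clear all hops; remaining 145 packets each add one t_tx.
Total = (2+146-1)·t_tx + 2·t_prop = 147·0.00167164 + 2·0.077512 = 0.401 ms.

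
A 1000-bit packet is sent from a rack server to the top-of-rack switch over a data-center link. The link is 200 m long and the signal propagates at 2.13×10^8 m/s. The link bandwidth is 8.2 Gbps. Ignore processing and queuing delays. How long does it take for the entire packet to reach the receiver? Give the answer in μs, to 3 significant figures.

1.06 μs

Transmission delay = L/R = 1000 / 8.2e+09 = 0.121951 μs.
Propagation delay = d/s = 200 m / 213000000 m/s = 0.938967 μs.
Total = 1.06 μs.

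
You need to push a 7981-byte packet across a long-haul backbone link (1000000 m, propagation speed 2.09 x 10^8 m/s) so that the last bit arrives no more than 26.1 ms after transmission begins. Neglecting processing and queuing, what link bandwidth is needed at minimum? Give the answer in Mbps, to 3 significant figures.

L = 63848 bits.
Propagation delay = 1000000 / 209000000 = 4.78469 ms.
Transmission budget = 26.1 − 4.78469 = 21.3153 ms.
R ≥ L / t_tx = 63848 bits / 0.0213153 s = 3.00 Mbps.

3.00 Mbps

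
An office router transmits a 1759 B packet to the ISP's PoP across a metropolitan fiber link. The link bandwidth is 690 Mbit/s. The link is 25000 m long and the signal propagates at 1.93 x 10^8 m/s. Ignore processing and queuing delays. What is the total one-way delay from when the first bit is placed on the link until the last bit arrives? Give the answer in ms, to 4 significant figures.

0.1499 ms

L = 1759 × 8 = 14072 bits.
Transmission delay = L/R = 14072 / 690000000 = 0.0203942 ms.
Propagation delay = d/s = 25000 m / 193000000 m/s = 0.129534 ms.
Total = 0.1499 ms.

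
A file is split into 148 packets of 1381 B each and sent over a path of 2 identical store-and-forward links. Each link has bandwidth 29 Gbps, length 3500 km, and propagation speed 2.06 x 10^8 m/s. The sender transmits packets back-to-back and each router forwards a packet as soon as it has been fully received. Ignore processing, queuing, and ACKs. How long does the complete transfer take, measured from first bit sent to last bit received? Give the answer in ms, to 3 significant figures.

Per-hop transmission t_tx = L/R = 11048/29000000000 = 0.000380966 ms.
Per-hop propagation t_prop = 3500000/206000000 = 16.9903 ms.
Pipeline fill: first packet needs 2·t_tx to clear all hops; remaining 147 packets each add one t_tx.
Total = (2+148-1)·t_tx + 2·t_prop = 149·0.000380966 + 2·16.9903 = 34.0 ms.

34.0 ms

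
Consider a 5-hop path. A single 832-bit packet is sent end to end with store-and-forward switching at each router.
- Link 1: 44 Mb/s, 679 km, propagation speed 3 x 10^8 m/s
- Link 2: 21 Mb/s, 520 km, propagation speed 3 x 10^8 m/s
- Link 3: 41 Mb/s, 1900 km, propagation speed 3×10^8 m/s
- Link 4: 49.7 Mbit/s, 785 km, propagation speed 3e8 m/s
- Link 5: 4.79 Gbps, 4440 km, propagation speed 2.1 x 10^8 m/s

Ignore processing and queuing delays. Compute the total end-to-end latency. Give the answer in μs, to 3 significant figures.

Transmission delays (L/R per hop): 18.9091, 39.619, 20.2927, 16.7404, 0.173695 μs; sum = 95.735 μs.
Propagation delays (d/s per hop): 2263.33, 1733.33, 6333.33, 2616.67, 21142.9 μs; sum = 34089.5 μs.
End-to-end = 34200 μs.

34200 μs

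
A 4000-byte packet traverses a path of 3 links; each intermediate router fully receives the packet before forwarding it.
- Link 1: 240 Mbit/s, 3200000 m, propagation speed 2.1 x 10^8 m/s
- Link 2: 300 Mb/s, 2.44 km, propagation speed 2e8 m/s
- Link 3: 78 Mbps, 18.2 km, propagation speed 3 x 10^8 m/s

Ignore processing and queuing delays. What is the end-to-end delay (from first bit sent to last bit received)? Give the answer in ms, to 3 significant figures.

16.0 ms

L = 4000 × 8 = 32000 bits.
Transmission delays (L/R per hop): 0.133333, 0.106667, 0.410256 ms; sum = 0.650256 ms.
Propagation delays (d/s per hop): 15.2381, 0.0122, 0.0606667 ms; sum = 15.311 ms.
End-to-end = 16.0 ms.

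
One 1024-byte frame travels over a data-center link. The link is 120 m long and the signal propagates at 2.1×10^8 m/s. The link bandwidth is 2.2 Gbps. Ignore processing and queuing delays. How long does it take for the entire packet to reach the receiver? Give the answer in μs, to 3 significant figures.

4.30 μs

L = 1024 × 8 = 8192 bits.
Transmission delay = L/R = 8192 / 2200000000 = 3.72364 μs.
Propagation delay = d/s = 120 m / 210000000 m/s = 0.571429 μs.
Total = 4.30 μs.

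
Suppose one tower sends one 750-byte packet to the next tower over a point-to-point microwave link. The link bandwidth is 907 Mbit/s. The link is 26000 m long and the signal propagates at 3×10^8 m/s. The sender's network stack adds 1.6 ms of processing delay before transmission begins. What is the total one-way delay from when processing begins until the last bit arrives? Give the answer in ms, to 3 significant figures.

1.69 ms

L = 750 × 8 = 6000 bits.
Transmission delay = L/R = 6000 / 907000000 = 0.00661521 ms.
Propagation delay = d/s = 26000 m / 300000000 m/s = 0.0866667 ms.
Plus processing delay 1.6 ms = 1.6 ms.
Total = 1.69 ms.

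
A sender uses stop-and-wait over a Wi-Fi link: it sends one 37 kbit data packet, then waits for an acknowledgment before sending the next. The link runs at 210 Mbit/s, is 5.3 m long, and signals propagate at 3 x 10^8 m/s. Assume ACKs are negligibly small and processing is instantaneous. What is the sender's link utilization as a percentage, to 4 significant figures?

t_tx = L/R = 37000/210000000 = 0.00017619 s.
t_prop = 5.3/300000000 = 1.76667e-08 s; RTT = 3.53333e-08 s.
Cycle = t_tx + RTT = 0.000176226 s.
Utilization = t_tx / cycle = 0.00017619/0.000176226 = 99.98 %.

99.98 %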